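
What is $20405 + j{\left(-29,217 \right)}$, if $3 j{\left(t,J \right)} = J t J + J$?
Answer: $- \frac{1304149}{3} \approx -4.3472 \cdot 10^{5}$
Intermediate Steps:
$j{\left(t,J \right)} = \frac{J}{3} + \frac{t J^{2}}{3}$ ($j{\left(t,J \right)} = \frac{J t J + J}{3} = \frac{t J^{2} + J}{3} = \frac{J + t J^{2}}{3} = \frac{J}{3} + \frac{t J^{2}}{3}$)
$20405 + j{\left(-29,217 \right)} = 20405 + \frac{1}{3} \cdot 217 \left(1 + 217 \left(-29\right)\right) = 20405 + \frac{1}{3} \cdot 217 \left(1 - 6293\right) = 20405 + \frac{1}{3} \cdot 217 \left(-6292\right) = 20405 - \frac{1365364}{3} = - \frac{1304149}{3}$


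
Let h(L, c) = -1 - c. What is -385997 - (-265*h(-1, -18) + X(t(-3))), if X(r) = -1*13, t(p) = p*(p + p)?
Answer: -381479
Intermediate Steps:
t(p) = 2*p² (t(p) = p*(2*p) = 2*p²)
X(r) = -13
-385997 - (-265*h(-1, -18) + X(t(-3))) = -385997 - (-265*(-1 - 1*(-18)) - 13) = -385997 - (-265*(-1 + 18) - 13) = -385997 - (-265*17 - 13) = -385997 - (-4505 - 13) = -385997 - 1*(-4518) = -385997 + 4518 = -381479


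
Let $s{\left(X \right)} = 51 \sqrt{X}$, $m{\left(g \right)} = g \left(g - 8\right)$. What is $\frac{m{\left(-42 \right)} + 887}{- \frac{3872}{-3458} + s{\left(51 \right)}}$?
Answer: $- \frac{9998516528}{396548589995} + \frac{455402473617 \sqrt{51}}{396548589995} \approx 8.1761$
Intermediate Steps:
$m{\left(g \right)} = g \left(-8 + g\right)$
$\frac{m{\left(-42 \right)} + 887}{- \frac{3872}{-3458} + s{\left(51 \right)}} = \frac{- 42 \left(-8 - 42\right) + 887}{- \frac{3872}{-3458} + 51 \sqrt{51}} = \frac{\left(-42\right) \left(-50\right) + 887}{\left(-3872\right) \left(- \frac{1}{3458}\right) + 51 \sqrt{51}} = \frac{2100 + 887}{\frac{1936}{1729} + 51 \sqrt{51}} = \frac{2987}{\frac{1936}{1729} + 51 \sqrt{51}}$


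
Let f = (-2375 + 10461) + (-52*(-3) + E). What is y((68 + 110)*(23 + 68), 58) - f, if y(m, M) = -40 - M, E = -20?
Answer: -8320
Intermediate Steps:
f = 8222 (f = (-2375 + 10461) + (-52*(-3) - 20) = 8086 + (156 - 20) = 8086 + 136 = 8222)
y((68 + 110)*(23 + 68), 58) - f = (-40 - 1*58) - 1*8222 = (-40 - 58) - 8222 = -98 - 8222 = -8320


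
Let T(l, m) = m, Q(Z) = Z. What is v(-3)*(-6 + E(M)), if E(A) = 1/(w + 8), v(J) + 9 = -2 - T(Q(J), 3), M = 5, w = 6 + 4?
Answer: 749/9 ≈ 83.222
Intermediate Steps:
w = 10
v(J) = -14 (v(J) = -9 + (-2 - 1*3) = -9 + (-2 - 3) = -9 - 5 = -14)
E(A) = 1/18 (E(A) = 1/(10 + 8) = 1/18)
v(-3)*(-6 + E(M)) = -14*(-6 + 1/18) = -14*(-107/18) = 749/9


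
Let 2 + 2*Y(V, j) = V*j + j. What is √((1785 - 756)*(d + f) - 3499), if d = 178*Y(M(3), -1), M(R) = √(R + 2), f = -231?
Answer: √(-515941 - 91581*√5) ≈ 848.95*I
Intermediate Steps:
M(R) = √(2 + R)
Y(V, j) = -1 + j/2 + V*j/2 (Y(V, j) = -1 + (V*j + j)/2 = -1 + (j + V*j)/2 = -1 + (j/2 + V*j/2) = -1 + j/2 + V*j/2)
d = -267 - 89*√5 (d = 178*(-1 + (½)*(-1) + (½)*√(2 + 3)*(-1)) = 178*(-1 - ½ + (½)*√5*(-1)) = 178*(-1 - ½ - √5/2) = 178*(-3/2 - √5/2) = -267 - 89*√5 ≈ -466.01)
√((1785 - 756)*(d + f) - 3499) = √((1785 - 756)*((-267 - 89*√5) - 231) - 3499) = √(1029*(-498 - 89*√5) - 3499) = √((-512442 - 91581*√5) - 3499) = √(-515941 - 91581*√5)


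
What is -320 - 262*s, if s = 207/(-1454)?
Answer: -205523/727 ≈ -282.70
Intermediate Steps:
s = -207/1454 (s = 207*(-1/1454) = -207/1454 ≈ -0.14237)
-320 - 262*s = -320 - 262*(-207/1454) = -320 + 27117/727 = -205523/727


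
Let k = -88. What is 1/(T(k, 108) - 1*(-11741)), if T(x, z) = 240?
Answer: 1/11981 ≈ 8.3465e-5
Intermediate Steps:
1/(T(k, 108) - 1*(-11741)) = 1/(240 - 1*(-11741)) = 1/(240 + 11741) = 1/11981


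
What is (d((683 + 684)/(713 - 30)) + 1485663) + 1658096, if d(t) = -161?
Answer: 3143598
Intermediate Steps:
(d((683 + 684)/(713 - 30)) + 1485663) + 1658096 = (-161 + 1485663) + 1658096 = 1485502 + 1658096 = 3143598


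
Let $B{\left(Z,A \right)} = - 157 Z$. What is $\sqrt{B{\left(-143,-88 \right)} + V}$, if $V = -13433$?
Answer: $3 \sqrt{1002} \approx 94.963$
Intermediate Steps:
$\sqrt{B{\left(-143,-88 \right)} + V} = \sqrt{\left(-157\right) \left(-143\right) - 13433} = \sqrt{22451 - 13433} = \sqrt{9018} = 3 \sqrt{1002}$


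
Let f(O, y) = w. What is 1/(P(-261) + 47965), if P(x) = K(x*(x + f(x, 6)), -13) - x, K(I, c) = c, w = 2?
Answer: 1/48213 ≈ 2.0741e-5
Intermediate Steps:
f(O, y) = 2
P(x) = -13 - x
1/(P(-261) + 47965) = 1/((-13 - 1*(-261)) + 47965) = 1/((-13 + 261) + 47965) = 1/(248 + 47965) = 1/48213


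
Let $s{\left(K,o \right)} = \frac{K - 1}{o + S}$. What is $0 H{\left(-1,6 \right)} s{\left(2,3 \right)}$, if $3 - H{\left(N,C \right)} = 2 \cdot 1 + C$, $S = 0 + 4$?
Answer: $0$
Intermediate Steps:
$S = 4$
$s{\left(K,o \right)} = \frac{-1 + K}{4 + o}$ ($s{\left(K,o \right)} = \frac{K - 1}{o + 4} = \frac{-1 + K}{4 + o}$)
$H{\left(N,C \right)} = 1 - C$ ($H{\left(N,C \right)} = 3 - \left(2 \cdot 1 + C\right) = 3 - \left(2 + C\right) = 1 - C$)
$0 H{\left(-1,6 \right)} s{\left(2,3 \right)} = 0 \left(1 - 6\right) \frac{-1 + 2}{4 + 3} = 0 \left(1 - 6\right) \frac{1}{7} \cdot 1 = 0 \left(-5\right) \frac{1}{7} \cdot 1 = 0 \cdot \frac{1}{7} = 0$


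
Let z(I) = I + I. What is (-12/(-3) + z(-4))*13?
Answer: -52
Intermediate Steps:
z(I) = 2*I
(-12/(-3) + z(-4))*13 = (-12/(-3) + 2*(-4))*13 = (-12*(-⅓) - 8)*13 = (4 - 8)*13 = -4*13 = -52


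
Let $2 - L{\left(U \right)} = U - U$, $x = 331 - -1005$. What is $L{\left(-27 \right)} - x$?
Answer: $-1334$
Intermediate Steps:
$x = 1336$ ($x = 331 + 1005 = 1336$)
$L{\left(U \right)} = 2$ ($L{\left(U \right)} = 2 - \left(U - U\right) = 2 - 0 = 2 + 0 = 2$)
$L{\left(-27 \right)} - x = 2 - 1336 = -1334$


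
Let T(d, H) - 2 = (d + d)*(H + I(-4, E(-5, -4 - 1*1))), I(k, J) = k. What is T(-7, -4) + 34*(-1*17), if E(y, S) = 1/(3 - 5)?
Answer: -464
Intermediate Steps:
E(y, S) = -½ (E(y, S) = 1/(-2) = -½)
T(d, H) = 2 + 2*d*(-4 + H) (T(d, H) = 2 + (d + d)*(H - 4) = 2 + (2*d)*(-4 + H) = 2 + 2*d*(-4 + H))
T(-7, -4) + 34*(-1*17) = (2 - 8*(-7) + 2*(-4)*(-7)) + 34*(-1*17) = (2 + 56 + 56) + 34*(-17) = 114 - 578 = -464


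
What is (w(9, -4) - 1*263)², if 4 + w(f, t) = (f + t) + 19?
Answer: 59049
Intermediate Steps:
w(f, t) = 15 + f + t (w(f, t) = -4 + ((f + t) + 19) = -4 + (19 + f + t) = 15 + f + t)
(w(9, -4) - 1*263)² = ((15 + 9 - 4) - 1*263)² = (20 - 263)² = (-243)² = 59049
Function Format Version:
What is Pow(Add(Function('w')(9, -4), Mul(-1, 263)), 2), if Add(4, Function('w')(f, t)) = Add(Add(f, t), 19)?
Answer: 59049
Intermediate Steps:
Function('w')(f, t) = Add(15, f, t) (Function('w')(f, t) = Add(-4, Add(Add(f, t), 19)) = Add(-4, Add(19, f, t)) = Add(15, f, t))
Pow(Add(Function('w')(9, -4), Mul(-1, 263)), 2) = Pow(Add(Add(15, 9, -4), Mul(-1, 263)), 2) = Pow(Add(20, -263), 2) = Pow(-243, 2) = 59049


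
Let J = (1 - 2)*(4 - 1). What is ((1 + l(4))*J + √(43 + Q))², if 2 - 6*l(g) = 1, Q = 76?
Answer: 525/4 - 7*√119 ≈ 54.889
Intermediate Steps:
l(g) = ⅙ (l(g) = ⅓ - ⅙*1 = ⅓ - ⅙ = ⅙)
J = -3 (J = -1*3 = -3)
((1 + l(4))*J + √(43 + Q))² = ((1 + ⅙)*(-3) + √(43 + 76))² = ((7/6)*(-3) + √119)² = (-7/2 + √119)²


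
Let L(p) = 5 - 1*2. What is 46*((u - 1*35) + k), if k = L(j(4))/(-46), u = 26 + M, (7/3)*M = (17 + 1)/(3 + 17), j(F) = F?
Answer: -13974/35 ≈ -399.26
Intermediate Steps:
L(p) = 3 (L(p) = 5 - 2 = 3)
M = 27/70 (M = 3*((17 + 1)/(3 + 17))/7 = 3*(18/20)/7 = 3*(18*(1/20))/7 = (3/7)*(9/10) = 27/70 ≈ 0.38571)
u = 1847/70 (u = 26 + 27/70 = 1847/70 ≈ 26.386)
k = -3/46 (k = 3/(-46) = 3*(-1/46) = -3/46 ≈ -0.065217)
46*((u - 1*35) + k) = 46*((1847/70 - 1*35) - 3/46) = 46*((1847/70 - 35) - 3/46) = 46*(-603/70 - 3/46) = 46*(-6987/805) = -13974/35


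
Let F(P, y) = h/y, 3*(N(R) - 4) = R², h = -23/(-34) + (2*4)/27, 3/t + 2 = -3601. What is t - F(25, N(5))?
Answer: -1083815/13597722 ≈ -0.079706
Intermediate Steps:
t = -1/1201 (t = 3/(-2 - 3601) = 3/(-3603) = 3*(-1/3603) = -1/1201 ≈ -0.00083264)
h = 893/918 (h = -23*(-1/34) + 8*(1/27) = 23/34 + 8/27 = 893/918 ≈ 0.97277)
N(R) = 4 + R²/3
F(P, y) = 893/(918*y)
t - F(25, N(5)) = -1/1201 - 893/(918*(4 + (⅓)*5²)) = -1/1201 - 893/(918*(4 + (⅓)*25)) = -1/1201 - 893/(918*(4 + 25/3)) = -1/1201 - 893/(918*37/3) = -1/1201 - 893*3/(918*37) = -1/1201 - 1*893/11322 = -1/1201 - 893/11322 = -1083815/13597722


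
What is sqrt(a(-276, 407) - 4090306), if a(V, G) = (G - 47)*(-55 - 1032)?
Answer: I*sqrt(4481626) ≈ 2117.0*I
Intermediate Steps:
a(V, G) = 51089 - 1087*G (a(V, G) = (-47 + G)*(-1087) = 51089 - 1087*G)
sqrt(a(-276, 407) - 4090306) = sqrt((51089 - 1087*407) - 4090306) = sqrt((51089 - 442409) - 4090306) = sqrt(-391320 - 4090306) = sqrt(-4481626) = I*sqrt(4481626)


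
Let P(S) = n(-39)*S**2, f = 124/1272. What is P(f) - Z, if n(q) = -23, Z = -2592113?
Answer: 262124812909/101124 ≈ 2.5921e+6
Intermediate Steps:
f = 31/318 (f = 124*(1/1272) = 31/318 ≈ 0.097484)
P(S) = -23*S**2
P(f) - Z = -23*(31/318)**2 - 1*(-2592113) = -23*961/101124 + 2592113 = -22103/101124 + 2592113 = 262124812909/101124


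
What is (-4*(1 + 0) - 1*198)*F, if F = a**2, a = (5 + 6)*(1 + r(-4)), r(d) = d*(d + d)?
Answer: -26617338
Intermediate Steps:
r(d) = 2*d**2 (r(d) = d*(2*d) = 2*d**2)
a = 363 (a = (5 + 6)*(1 + 2*(-4)**2) = 11*(1 + 2*16) = 11*(1 + 32) = 11*33 = 363)
F = 131769 (F = 363**2 = 131769)
(-4*(1 + 0) - 1*198)*F = (-4*(1 + 0) - 1*198)*131769 = (-4*1 - 198)*131769 = (-4 - 198)*131769 = -202*131769 = -26617338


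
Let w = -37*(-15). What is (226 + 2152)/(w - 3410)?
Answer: -2378/2855 ≈ -0.83292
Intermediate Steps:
w = 555
(226 + 2152)/(w - 3410) = (226 + 2152)/(555 - 3410) = 2378/(-2855) = 2378*(-1/2855) = -2378/2855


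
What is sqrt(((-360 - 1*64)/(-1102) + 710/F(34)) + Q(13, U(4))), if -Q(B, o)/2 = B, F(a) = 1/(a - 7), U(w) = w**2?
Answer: 2*sqrt(1453063589)/551 ≈ 138.36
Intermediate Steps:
F(a) = 1/(-7 + a)
Q(B, o) = -2*B
sqrt(((-360 - 1*64)/(-1102) + 710/F(34)) + Q(13, U(4))) = sqrt(((-360 - 1*64)/(-1102) + 710/(1/(-7 + 34))) - 2*13) = sqrt(((-360 - 64)*(-1/1102) + 710/(1/27)) - 26) = sqrt((-424*(-1/1102) + 710/(1/27)) - 26) = sqrt((212/551 + 710*27) - 26) = sqrt((212/551 + 19170) - 26) = sqrt(10562882/551 - 26) = sqrt(10548556/551) = 2*sqrt(1453063589)/551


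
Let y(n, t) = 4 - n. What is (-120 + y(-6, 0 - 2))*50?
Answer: -5500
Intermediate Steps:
(-120 + y(-6, 0 - 2))*50 = (-120 + (4 - 1*(-6)))*50 = (-120 + (4 + 6))*50 = (-120 + 10)*50 = -110*50 = -5500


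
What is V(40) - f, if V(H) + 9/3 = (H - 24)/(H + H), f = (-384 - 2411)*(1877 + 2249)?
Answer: 57660836/5 ≈ 1.1532e+7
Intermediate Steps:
f = -11532170 (f = -2795*4126 = -11532170)
V(H) = -3 + (-24 + H)/(2*H) (V(H) = -3 + (H - 24)/(H + H) = -3 + (-24 + H)/((2*H)) = -3 + (-24 + H)*(1/(2*H)) = -3 + (-24 + H)/(2*H))
V(40) - f = (-5/2 - 12/40) - 1*(-11532170) = (-5/2 - 12*1/40) + 11532170 = (-5/2 - 3/10) + 11532170 = -14/5 + 11532170 = 57660836/5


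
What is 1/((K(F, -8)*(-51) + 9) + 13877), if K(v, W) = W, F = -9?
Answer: 1/14294 ≈ 6.9959e-5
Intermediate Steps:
1/((K(F, -8)*(-51) + 9) + 13877) = 1/((-8*(-51) + 9) + 13877) = 1/((408 + 9) + 13877) = 1/(417 + 13877) = 1/14294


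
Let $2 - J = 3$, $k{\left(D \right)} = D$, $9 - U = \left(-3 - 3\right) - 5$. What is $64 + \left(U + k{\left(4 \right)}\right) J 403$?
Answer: $-9608$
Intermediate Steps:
$U = 20$ ($U = 9 - \left(\left(-3 - 3\right) - 5\right) = 9 - \left(-6 - 5\right) = 9 - -11 = 9 + 11 = 20$)
$J = -1$ ($J = 2 - 3 = -1$)
$64 + \left(U + k{\left(4 \right)}\right) J 403 = 64 + \left(20 + 4\right) \left(-1\right) 403 = 64 + 24 \left(-1\right) 403 = 64 - 9672 = -9608$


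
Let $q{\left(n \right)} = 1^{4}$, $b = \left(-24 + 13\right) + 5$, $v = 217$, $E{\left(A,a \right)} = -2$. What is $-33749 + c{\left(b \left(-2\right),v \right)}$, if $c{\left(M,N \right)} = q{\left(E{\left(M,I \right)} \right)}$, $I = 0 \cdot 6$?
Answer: $-33748$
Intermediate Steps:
$I = 0$
$b = -6$ ($b = -11 + 5 = -6$)
$q{\left(n \right)} = 1$
$c{\left(M,N \right)} = 1$
$-33749 + c{\left(b \left(-2\right),v \right)} = -33749 + 1 = -33748$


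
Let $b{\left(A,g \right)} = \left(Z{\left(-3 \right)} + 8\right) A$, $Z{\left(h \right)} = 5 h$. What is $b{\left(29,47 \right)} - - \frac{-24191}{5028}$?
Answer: $- \frac{1044875}{5028} \approx -207.81$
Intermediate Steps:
$b{\left(A,g \right)} = - 7 A$ ($b{\left(A,g \right)} = \left(5 \left(-3\right) + 8\right) A = \left(-15 + 8\right) A = - 7 A$)
$b{\left(29,47 \right)} - - \frac{-24191}{5028} = \left(-7\right) 29 - - \frac{-24191}{5028} = -203 - - \frac{-24191}{5028} = -203 - \left(-1\right) \left(- \frac{24191}{5028}\right) = -203 - \frac{24191}{5028} = - \frac{1044875}{5028}$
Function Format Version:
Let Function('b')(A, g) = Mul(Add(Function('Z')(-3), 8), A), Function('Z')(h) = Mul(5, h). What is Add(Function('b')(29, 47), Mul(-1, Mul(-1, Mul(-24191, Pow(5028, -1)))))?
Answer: Rational(-1044875, 5028) ≈ -207.81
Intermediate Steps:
Function('b')(A, g) = Mul(-7, A) (Function('b')(A, g) = Mul(Add(Mul(5, -3), 8), A) = Mul(Add(-15, 8), A) = Mul(-7, A))
Add(Function('b')(29, 47), Mul(-1, Mul(-1, Mul(-24191, Pow(5028, -1))))) = Add(Mul(-7, 29), Mul(-1, Mul(-1, Mul(-24191, Pow(5028, -1))))) = Add(-203, Mul(-1, Mul(-1, Mul(-24191, Rational(1, 5028))))) = Add(-203, Mul(-1, Mul(-1, Rational(-24191, 5028)))) = Add(-203, Mul(-1, Rational(24191, 5028))) = Add(-203, Rational(-24191, 5028)) = Rational(-1044875, 5028)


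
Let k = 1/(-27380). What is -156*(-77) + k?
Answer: 328888559/27380 ≈ 12012.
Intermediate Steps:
k = -1/27380 ≈ -3.6523e-5
-156*(-77) + k = -156*(-77) - 1/27380 = 12012 - 1/27380 = 328888559/27380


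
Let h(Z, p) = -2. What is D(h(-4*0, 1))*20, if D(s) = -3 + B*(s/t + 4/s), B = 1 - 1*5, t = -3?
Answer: 140/3 ≈ 46.667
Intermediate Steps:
B = -4 (B = 1 - 5 = -4)
D(s) = -3 - 16/s + 4*s/3 (D(s) = -3 - 4*(s/(-3) + 4/s) = -3 - 4*(s*(-⅓) + 4/s) = -3 - 4*(-s/3 + 4/s) = -3 - 4*(4/s - s/3) = -3 + (-16/s + 4*s/3) = -3 - 16/s + 4*s/3)
D(h(-4*0, 1))*20 = (-3 - 16/(-2) + (4/3)*(-2))*20 = (-3 - 16*(-½) - 8/3)*20 = (-3 + 8 - 8/3)*20 = (7/3)*20 = 140/3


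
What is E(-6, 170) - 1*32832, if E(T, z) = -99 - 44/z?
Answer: -2799157/85 ≈ -32931.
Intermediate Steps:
E(-6, 170) - 1*32832 = (-99 - 44/170) - 1*32832 = (-99 - 44*1/170) - 32832 = (-99 - 22/85) - 32832 = -8437/85 - 32832 = -2799157/85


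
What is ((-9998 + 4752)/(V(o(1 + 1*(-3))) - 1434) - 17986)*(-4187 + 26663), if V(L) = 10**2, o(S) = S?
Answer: -269578020564/667 ≈ -4.0417e+8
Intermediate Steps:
V(L) = 100
((-9998 + 4752)/(V(o(1 + 1*(-3))) - 1434) - 17986)*(-4187 + 26663) = ((-9998 + 4752)/(100 - 1434) - 17986)*(-4187 + 26663) = (-5246/(-1334) - 17986)*22476 = (-5246*(-1/1334) - 17986)*22476 = (2623/667 - 17986)*22476 = -11994039/667*22476 = -269578020564/667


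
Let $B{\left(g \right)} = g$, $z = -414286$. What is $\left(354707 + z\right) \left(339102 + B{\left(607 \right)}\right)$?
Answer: $-20239522511$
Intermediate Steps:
$\left(354707 + z\right) \left(339102 + B{\left(607 \right)}\right) = \left(354707 - 414286\right) \left(339102 + 607\right) = \left(-59579\right) 339709 = -20239522511$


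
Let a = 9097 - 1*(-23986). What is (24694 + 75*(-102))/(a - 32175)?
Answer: 4261/227 ≈ 18.771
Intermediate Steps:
a = 33083 (a = 9097 + 23986 = 33083)
(24694 + 75*(-102))/(a - 32175) = (24694 + 75*(-102))/(33083 - 32175) = (24694 - 7650)/908 = 17044*(1/908) = 4261/227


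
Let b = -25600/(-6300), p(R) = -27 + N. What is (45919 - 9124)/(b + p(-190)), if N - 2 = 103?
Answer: 42147/94 ≈ 448.37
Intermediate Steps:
N = 105 (N = 2 + 103 = 105)
p(R) = 78 (p(R) = -27 + 105 = 78)
b = 256/63 (b = -25600*(-1/6300) = 256/63 ≈ 4.0635)
(45919 - 9124)/(b + p(-190)) = (45919 - 9124)/(256/63 + 78) = 36795/(5170/63) = 36795*(63/5170) = 42147/94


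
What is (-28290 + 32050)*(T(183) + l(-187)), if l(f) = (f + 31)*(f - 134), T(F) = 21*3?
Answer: 188522640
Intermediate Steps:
T(F) = 63
l(f) = (-134 + f)*(31 + f) (l(f) = (31 + f)*(-134 + f) = (-134 + f)*(31 + f))
(-28290 + 32050)*(T(183) + l(-187)) = (-28290 + 32050)*(63 + (-4154 + (-187)² - 103*(-187))) = 3760*(63 + (-4154 + 34969 + 19261)) = 3760*(63 + 50076) = 3760*50139 = 188522640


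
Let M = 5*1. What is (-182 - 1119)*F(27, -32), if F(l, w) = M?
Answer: -6505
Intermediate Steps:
M = 5
F(l, w) = 5
(-182 - 1119)*F(27, -32) = (-182 - 1119)*5 = -1301*5 = -6505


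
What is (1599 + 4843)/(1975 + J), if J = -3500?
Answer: -6442/1525 ≈ -4.2243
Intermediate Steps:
(1599 + 4843)/(1975 + J) = (1599 + 4843)/(1975 - 3500) = 6442/(-1525) = 6442*(-1/1525) = -6442/1525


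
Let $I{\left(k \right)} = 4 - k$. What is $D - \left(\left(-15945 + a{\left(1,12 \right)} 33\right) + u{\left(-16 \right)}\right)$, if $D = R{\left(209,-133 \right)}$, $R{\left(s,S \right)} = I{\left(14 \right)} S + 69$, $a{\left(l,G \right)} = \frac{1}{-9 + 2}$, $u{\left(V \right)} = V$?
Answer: $\frac{121553}{7} \approx 17365.0$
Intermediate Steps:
$a{\left(l,G \right)} = - \frac{1}{7}$ ($a{\left(l,G \right)} = \frac{1}{-7} = - \frac{1}{7}$)
$R{\left(s,S \right)} = 69 - 10 S$ ($R{\left(s,S \right)} = \left(4 - 14\right) S + 69 = - 10 S + 69 = 69 - 10 S$)
$D = 1399$ ($D = 69 - -1330 = 69 + 1330 = 1399$)
$D - \left(\left(-15945 + a{\left(1,12 \right)} 33\right) + u{\left(-16 \right)}\right) = 1399 - \left(\left(-15945 - \frac{33}{7}\right) - 16\right) = 1399 - \left(- \frac{111648}{7} - 16\right) = 1399 - - \frac{111760}{7} = 1399 + \frac{111760}{7} = \frac{121553}{7}$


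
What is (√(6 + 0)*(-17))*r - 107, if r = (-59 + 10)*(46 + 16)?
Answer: -107 + 51646*√6 ≈ 1.2640e+5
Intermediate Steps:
r = -3038 (r = -49*62 = -3038)
(√(6 + 0)*(-17))*r - 107 = (√(6 + 0)*(-17))*(-3038) - 107 = (√6*(-17))*(-3038) - 107 = -17*√6*(-3038) - 107 = 51646*√6 - 107 = -107 + 51646*√6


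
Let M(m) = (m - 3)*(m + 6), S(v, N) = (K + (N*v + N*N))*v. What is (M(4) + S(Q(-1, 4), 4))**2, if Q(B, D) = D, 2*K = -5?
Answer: 16384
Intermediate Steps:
K = -5/2 (K = (1/2)*(-5) = -5/2 ≈ -2.5000)
S(v, N) = v*(-5/2 + N**2 + N*v) (S(v, N) = (-5/2 + (N*v + N*N))*v = (-5/2 + (N*v + N**2))*v = (-5/2 + (N**2 + N*v))*v = (-5/2 + N**2 + N*v)*v = v*(-5/2 + N**2 + N*v))
M(m) = (-3 + m)*(6 + m)
(M(4) + S(Q(-1, 4), 4))**2 = ((-18 + 4**2 + 3*4) + (1/2)*4*(-5 + 2*4**2 + 2*4*4))**2 = ((-18 + 16 + 12) + (1/2)*4*(-5 + 2*16 + 32))**2 = (10 + (1/2)*4*(-5 + 32 + 32))**2 = (10 + (1/2)*4*59)**2 = (10 + 118)**2 = 128**2 = 16384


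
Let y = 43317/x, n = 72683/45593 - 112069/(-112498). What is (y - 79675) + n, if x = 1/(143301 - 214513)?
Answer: -15822158921877846955/5129121314 ≈ -3.0848e+9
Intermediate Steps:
x = -1/71212 (x = 1/(-71212) = -1/71212 ≈ -1.4043e-5)
n = 13286254051/5129121314 (n = 72683*(1/45593) - 112069*(-1/112498) = 72683/45593 + 112069/112498 = 13286254051/5129121314 ≈ 2.5904)
y = -3084690204 (y = 43317/(-1/71212) = 43317*(-71212) = -3084690204)
(y - 79675) + n = (-3084690204 - 79675) + 13286254051/5129121314 = -3084769879 + 13286254051/5129121314 = -15822158921877846955/5129121314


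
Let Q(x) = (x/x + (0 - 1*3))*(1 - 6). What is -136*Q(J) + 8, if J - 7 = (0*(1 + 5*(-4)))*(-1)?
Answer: -1352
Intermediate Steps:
J = 7 (J = 7 + (0*(1 + 5*(-4)))*(-1) = 7 + (0*(1 - 20))*(-1) = 7 + (0*(-19))*(-1) = 7 + 0*(-1) = 7 + 0 = 7)
Q(x) = 10 (Q(x) = (1 + (0 - 3))*(-5) = (1 - 3)*(-5) = -2*(-5) = 10)
-136*Q(J) + 8 = -136*10 + 8 = -1360 + 8 = -1352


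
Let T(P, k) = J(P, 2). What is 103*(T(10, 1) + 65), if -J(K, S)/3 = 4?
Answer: 5459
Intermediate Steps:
J(K, S) = -12 (J(K, S) = -3*4 = -12)
T(P, k) = -12
103*(T(10, 1) + 65) = 103*(-12 + 65) = 103*53 = 5459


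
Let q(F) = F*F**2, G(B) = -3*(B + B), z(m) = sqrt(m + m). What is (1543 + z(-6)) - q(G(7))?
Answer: 75631 + 2*I*sqrt(3) ≈ 75631.0 + 3.4641*I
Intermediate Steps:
z(m) = sqrt(2)*sqrt(m) (z(m) = sqrt(2*m) = sqrt(2)*sqrt(m))
G(B) = -6*B
q(F) = F**3
(1543 + z(-6)) - q(G(7)) = (1543 + sqrt(2)*sqrt(-6)) - (-6*7)**3 = (1543 + sqrt(2)*(I*sqrt(6))) - 1*(-42)**3 = (1543 + 2*I*sqrt(3)) - 1*(-74088) = (1543 + 2*I*sqrt(3)) + 74088 = 75631 + 2*I*sqrt(3)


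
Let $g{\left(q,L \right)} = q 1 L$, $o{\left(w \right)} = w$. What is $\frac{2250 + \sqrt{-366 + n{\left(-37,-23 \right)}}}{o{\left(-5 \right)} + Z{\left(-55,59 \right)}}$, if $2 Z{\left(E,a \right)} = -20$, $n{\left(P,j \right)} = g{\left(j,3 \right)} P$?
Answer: $-150 - \frac{9 \sqrt{3}}{5} \approx -153.12$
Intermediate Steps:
$g{\left(q,L \right)} = L q$ ($g{\left(q,L \right)} = q L = L q$)
$n{\left(P,j \right)} = 3 P j$ ($n{\left(P,j \right)} = 3 j P = 3 P j$)
$Z{\left(E,a \right)} = -10$ ($Z{\left(E,a \right)} = \frac{1}{2} \left(-20\right) = -10$)
$\frac{2250 + \sqrt{-366 + n{\left(-37,-23 \right)}}}{o{\left(-5 \right)} + Z{\left(-55,59 \right)}} = \frac{2250 + \sqrt{-366 + 3 \left(-37\right) \left(-23\right)}}{-5 - 10} = \frac{2250 + \sqrt{-366 + 2553}}{-15} = \left(2250 + \sqrt{2187}\right) \left(- \frac{1}{15}\right) = \left(2250 + 27 \sqrt{3}\right) \left(- \frac{1}{15}\right) = -150 - \frac{9 \sqrt{3}}{5}$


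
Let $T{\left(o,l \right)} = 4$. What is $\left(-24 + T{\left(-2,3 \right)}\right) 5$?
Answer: $-100$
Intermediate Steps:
$\left(-24 + T{\left(-2,3 \right)}\right) 5 = \left(-24 + 4\right) 5 = \left(-20\right) 5 = -100$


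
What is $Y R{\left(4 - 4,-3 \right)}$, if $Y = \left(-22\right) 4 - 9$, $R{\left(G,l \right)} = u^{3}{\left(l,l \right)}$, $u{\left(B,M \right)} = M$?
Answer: $2619$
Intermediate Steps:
$R{\left(G,l \right)} = l^{3}$
$Y = -97$ ($Y = -88 - 9 = -97$)
$Y R{\left(4 - 4,-3 \right)} = - 97 \left(-3\right)^{3} = \left(-97\right) \left(-27\right) = 2619$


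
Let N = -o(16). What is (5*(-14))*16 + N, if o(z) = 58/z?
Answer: -8989/8 ≈ -1123.6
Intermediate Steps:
N = -29/8 (N = -58/16 = -1*29/8 = -29/8 ≈ -3.6250)
(5*(-14))*16 + N = (5*(-14))*16 - 29/8 = -70*16 - 29/8 = -1120 - 29/8 = -8989/8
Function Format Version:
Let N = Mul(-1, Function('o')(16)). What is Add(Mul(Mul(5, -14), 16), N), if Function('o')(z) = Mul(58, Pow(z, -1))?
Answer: Rational(-8989, 8) ≈ -1123.6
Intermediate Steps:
N = Rational(-29, 8) (N = Mul(-1, Mul(58, Pow(16, -1))) = Mul(-1, Mul(58, Rational(1, 16))) = Mul(-1, Rational(29, 8)) = Rational(-29, 8) ≈ -3.6250)
Add(Mul(Mul(5, -14), 16), N) = Add(Mul(Mul(5, -14), 16), Rational(-29, 8)) = Add(Mul(-70, 16), Rational(-29, 8)) = Add(-1120, Rational(-29, 8)) = Rational(-8989, 8)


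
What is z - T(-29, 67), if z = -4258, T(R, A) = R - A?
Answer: -4162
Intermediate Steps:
z - T(-29, 67) = -4258 - (-29 - 1*67) = -4258 - (-29 - 67) = -4258 - 1*(-96) = -4258 + 96 = -4162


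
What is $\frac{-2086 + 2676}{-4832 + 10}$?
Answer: $- \frac{295}{2411} \approx -0.12236$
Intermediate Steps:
$\frac{-2086 + 2676}{-4832 + 10} = \frac{590}{-4822} = 590 \left(- \frac{1}{4822}\right) = - \frac{295}{2411}$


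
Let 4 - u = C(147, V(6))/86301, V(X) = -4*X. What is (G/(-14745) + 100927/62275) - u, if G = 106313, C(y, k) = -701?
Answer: -50704205703889/5283030063825 ≈ -9.5976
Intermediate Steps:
u = 345905/86301 (u = 4 - (-701)/86301 = 4 - 1*(-701/86301) = 4 + 701/86301 = 345905/86301 ≈ 4.0081)
(G/(-14745) + 100927/62275) - u = (106313/(-14745) + 100927/62275) - 1*345905/86301 = (106313*(-1/14745) + 100927*(1/62275)) - 345905/86301 = (-106313/14745 + 100927/62275) - 345905/86301 = -1026494692/183648975 - 345905/86301 = -50704205703889/5283030063825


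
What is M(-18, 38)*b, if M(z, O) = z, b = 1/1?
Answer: -18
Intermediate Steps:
b = 1
M(-18, 38)*b = -18*1 = -18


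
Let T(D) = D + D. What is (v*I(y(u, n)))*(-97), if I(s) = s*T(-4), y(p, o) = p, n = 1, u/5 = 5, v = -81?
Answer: -1571400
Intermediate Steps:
u = 25 (u = 5*5 = 25)
T(D) = 2*D
I(s) = -8*s (I(s) = s*(2*(-4)) = s*(-8) = -8*s)
(v*I(y(u, n)))*(-97) = -(-648)*25*(-97) = -81*(-200)*(-97) = 16200*(-97) = -1571400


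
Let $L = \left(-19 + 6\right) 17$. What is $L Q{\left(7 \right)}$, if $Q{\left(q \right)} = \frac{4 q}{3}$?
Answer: $- \frac{6188}{3} \approx -2062.7$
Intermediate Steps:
$Q{\left(q \right)} = \frac{4 q}{3}$ ($Q{\left(q \right)} = 4 q \frac{1}{3} = \frac{4 q}{3}$)
$L = -221$ ($L = \left(-13\right) 17 = -221$)
$L Q{\left(7 \right)} = - 221 \cdot \frac{4}{3} \cdot 7 = \left(-221\right) \frac{28}{3} = - \frac{6188}{3}$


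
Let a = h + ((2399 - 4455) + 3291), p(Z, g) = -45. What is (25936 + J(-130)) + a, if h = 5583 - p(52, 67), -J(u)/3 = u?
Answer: 33189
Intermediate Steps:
J(u) = -3*u
h = 5628 (h = 5583 - 1*(-45) = 5583 + 45 = 5628)
a = 6863 (a = 5628 + ((2399 - 4455) + 3291) = 5628 + (-2056 + 3291) = 5628 + 1235 = 6863)
(25936 + J(-130)) + a = (25936 - 3*(-130)) + 6863 = (25936 + 390) + 6863 = 26326 + 6863 = 33189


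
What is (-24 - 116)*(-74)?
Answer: 10360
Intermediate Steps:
(-24 - 116)*(-74) = -140*(-74) = 10360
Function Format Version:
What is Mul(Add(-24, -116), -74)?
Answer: 10360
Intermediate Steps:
Mul(Add(-24, -116), -74) = Mul(-140, -74) = 10360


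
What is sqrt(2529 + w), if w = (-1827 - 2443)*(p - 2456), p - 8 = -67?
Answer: sqrt(10741579) ≈ 3277.4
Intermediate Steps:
p = -59 (p = 8 - 67 = -59)
w = 10739050 (w = (-1827 - 2443)*(-59 - 2456) = -4270*(-2515) = 10739050)
sqrt(2529 + w) = sqrt(2529 + 10739050) = sqrt(10741579)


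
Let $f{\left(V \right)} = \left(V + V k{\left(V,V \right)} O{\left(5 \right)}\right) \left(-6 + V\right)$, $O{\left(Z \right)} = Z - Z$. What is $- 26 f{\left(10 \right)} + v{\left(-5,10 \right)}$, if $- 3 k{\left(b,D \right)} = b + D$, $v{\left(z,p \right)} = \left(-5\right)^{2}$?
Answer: $-1015$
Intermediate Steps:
$v{\left(z,p \right)} = 25$
$O{\left(Z \right)} = 0$
$k{\left(b,D \right)} = - \frac{D}{3} - \frac{b}{3}$ ($k{\left(b,D \right)} = - \frac{b + D}{3} = - \frac{D + b}{3} = - \frac{D}{3} - \frac{b}{3}$)
$f{\left(V \right)} = V \left(-6 + V\right)$ ($f{\left(V \right)} = \left(V + V \left(- \frac{V}{3} - \frac{V}{3}\right) 0\right) \left(-6 + V\right) = \left(V + V \left(- \frac{2 V}{3}\right) 0\right) \left(-6 + V\right) = \left(V + - \frac{2 V^{2}}{3} \cdot 0\right) \left(-6 + V\right) = \left(V + 0\right) \left(-6 + V\right) = V \left(-6 + V\right)$)
$- 26 f{\left(10 \right)} + v{\left(-5,10 \right)} = - 26 \cdot 10 \left(-6 + 10\right) + 25 = - 26 \cdot 10 \cdot 4 + 25 = \left(-26\right) 40 + 25 = -1040 + 25 = -1015$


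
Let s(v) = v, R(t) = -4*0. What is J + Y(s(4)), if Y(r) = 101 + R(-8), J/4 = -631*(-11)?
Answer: 27865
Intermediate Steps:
J = 27764 (J = 4*(-631*(-11)) = 4*6941 = 27764)
R(t) = 0
Y(r) = 101 (Y(r) = 101 + 0 = 101)
J + Y(s(4)) = 27764 + 101 = 27865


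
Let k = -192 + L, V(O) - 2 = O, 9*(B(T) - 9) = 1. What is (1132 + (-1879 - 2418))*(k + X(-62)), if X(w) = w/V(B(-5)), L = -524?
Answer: 22838007/10 ≈ 2.2838e+6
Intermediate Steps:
B(T) = 82/9 (B(T) = 9 + (⅑)*1 = 9 + ⅑ = 82/9)
V(O) = 2 + O
k = -716 (k = -192 - 524 = -716)
X(w) = 9*w/100 (X(w) = w/(2 + 82/9) = w/(100/9) = w*(9/100) = 9*w/100)
(1132 + (-1879 - 2418))*(k + X(-62)) = (1132 + (-1879 - 2418))*(-716 + (9/100)*(-62)) = (1132 - 4297)*(-716 - 279/50) = -3165*(-36079/50) = 22838007/10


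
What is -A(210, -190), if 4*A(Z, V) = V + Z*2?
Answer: -115/2 ≈ -57.500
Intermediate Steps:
A(Z, V) = Z/2 + V/4 (A(Z, V) = (V + Z*2)/4 = (V + 2*Z)/4 = Z/2 + V/4)
-A(210, -190) = -((½)*210 + (¼)*(-190)) = -(105 - 95/2) = -1*115/2 = -115/2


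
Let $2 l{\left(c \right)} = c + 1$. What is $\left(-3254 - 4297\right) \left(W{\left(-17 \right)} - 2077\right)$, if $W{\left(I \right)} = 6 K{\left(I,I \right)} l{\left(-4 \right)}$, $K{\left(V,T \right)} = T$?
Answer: $14528124$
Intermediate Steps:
$l{\left(c \right)} = \frac{1}{2} + \frac{c}{2}$ ($l{\left(c \right)} = \frac{c + 1}{2} = \frac{1 + c}{2} = \frac{1}{2} + \frac{c}{2}$)
$W{\left(I \right)} = - 9 I$ ($W{\left(I \right)} = 6 I \left(\frac{1}{2} + \frac{1}{2} \left(-4\right)\right) = 6 I \left(\frac{1}{2} - 2\right) = 6 I \left(- \frac{3}{2}\right) = - 9 I$)
$\left(-3254 - 4297\right) \left(W{\left(-17 \right)} - 2077\right) = \left(-3254 - 4297\right) \left(\left(-9\right) \left(-17\right) - 2077\right) = \left(-3254 - 4297\right) \left(153 - 2077\right) = \left(-7551\right) \left(-1924\right) = 14528124$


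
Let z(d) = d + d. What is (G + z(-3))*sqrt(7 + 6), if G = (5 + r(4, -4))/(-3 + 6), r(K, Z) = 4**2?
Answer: sqrt(13) ≈ 3.6056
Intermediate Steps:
r(K, Z) = 16
z(d) = 2*d
G = 7 (G = (5 + 16)/(-3 + 6) = 21/3 = 21*(1/3) = 7)
(G + z(-3))*sqrt(7 + 6) = (7 + 2*(-3))*sqrt(7 + 6) = (7 - 6)*sqrt(13) = 1*sqrt(13) = sqrt(13)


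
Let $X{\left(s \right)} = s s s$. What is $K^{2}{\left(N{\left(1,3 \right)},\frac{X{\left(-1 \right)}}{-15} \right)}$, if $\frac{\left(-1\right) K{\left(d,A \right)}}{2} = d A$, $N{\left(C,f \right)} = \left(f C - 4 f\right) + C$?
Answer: $\frac{256}{225} \approx 1.1378$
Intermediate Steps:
$N{\left(C,f \right)} = C - 4 f + C f$ ($N{\left(C,f \right)} = \left(C f - 4 f\right) + C = \left(- 4 f + C f\right) + C = C - 4 f + C f$)
$X{\left(s \right)} = s^{3}$ ($X{\left(s \right)} = s^{2} s = s^{3}$)
$K{\left(d,A \right)} = - 2 A d$ ($K{\left(d,A \right)} = - 2 d A = - 2 A d$)
$K^{2}{\left(N{\left(1,3 \right)},\frac{X{\left(-1 \right)}}{-15} \right)} = \left(- 2 \frac{\left(-1\right)^{3}}{-15} \left(1 - 12 + 1 \cdot 3\right)\right)^{2} = \left(- 2 \left(\left(-1\right) \left(- \frac{1}{15}\right)\right) \left(1 - 12 + 3\right)\right)^{2} = \left(\left(-2\right) \frac{1}{15} \left(-8\right)\right)^{2} = \left(\frac{16}{15}\right)^{2} = \frac{256}{225}$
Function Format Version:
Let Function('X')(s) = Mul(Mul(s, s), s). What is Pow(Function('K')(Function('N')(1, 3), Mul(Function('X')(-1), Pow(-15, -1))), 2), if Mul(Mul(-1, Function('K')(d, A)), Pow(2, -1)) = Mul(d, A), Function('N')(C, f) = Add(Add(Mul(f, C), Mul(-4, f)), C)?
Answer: Rational(256, 225) ≈ 1.1378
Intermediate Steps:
Function('N')(C, f) = Add(C, Mul(-4, f), Mul(C, f)) (Function('N')(C, f) = Add(Add(Mul(C, f), Mul(-4, f)), C) = Add(Add(Mul(-4, f), Mul(C, f)), C) = Add(C, Mul(-4, f), Mul(C, f)))
Function('X')(s) = Pow(s, 3) (Function('X')(s) = Mul(Pow(s, 2), s) = Pow(s, 3))
Function('K')(d, A) = Mul(-2, A, d) (Function('K')(d, A) = Mul(-2, Mul(d, A)) = Mul(-2, Mul(A, d)) = Mul(-2, A, d))
Pow(Function('K')(Function('N')(1, 3), Mul(Function('X')(-1), Pow(-15, -1))), 2) = Pow(Mul(-2, Mul(Pow(-1, 3), Pow(-15, -1)), Add(1, Mul(-4, 3), Mul(1, 3))), 2) = Pow(Mul(-2, Mul(-1, Rational(-1, 15)), Add(1, -12, 3)), 2) = Pow(Mul(-2, Rational(1, 15), -8), 2) = Pow(Rational(16, 15), 2) = Rational(256, 225)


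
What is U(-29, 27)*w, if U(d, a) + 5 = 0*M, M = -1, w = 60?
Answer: -300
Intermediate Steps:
U(d, a) = -5 (U(d, a) = -5 + 0*(-1) = -5 + 0 = -5)
U(-29, 27)*w = -5*60 = -300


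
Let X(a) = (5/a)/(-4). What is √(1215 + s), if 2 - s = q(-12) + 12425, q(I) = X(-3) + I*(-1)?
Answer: I*√403935/6 ≈ 105.93*I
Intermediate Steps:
X(a) = -5/(4*a) (X(a) = (5/a)*(-¼) = -5/(4*a))
q(I) = 5/12 - I (q(I) = -5/4/(-3) + I*(-1) = -5/4*(-⅓) - I = 5/12 - I)
s = -149225/12 (s = 2 - ((5/12 - 1*(-12)) + 12425) = 2 - ((5/12 + 12) + 12425) = 2 - (149/12 + 12425) = 2 - 1*149249/12 = 2 - 149249/12 = -149225/12 ≈ -12435.)
√(1215 + s) = √(1215 - 149225/12) = √(-134645/12) = I*√403935/6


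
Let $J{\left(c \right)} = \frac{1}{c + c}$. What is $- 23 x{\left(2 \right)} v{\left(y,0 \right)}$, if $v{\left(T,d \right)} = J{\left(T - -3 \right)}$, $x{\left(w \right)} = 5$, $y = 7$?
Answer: $- \frac{23}{4} \approx -5.75$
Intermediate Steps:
$J{\left(c \right)} = \frac{1}{2 c}$
$v{\left(T,d \right)} = \frac{1}{2 \left(3 + T\right)}$ ($v{\left(T,d \right)} = \frac{1}{2 \left(T - -3\right)} = \frac{1}{2 \left(T + 3\right)} = \frac{1}{2 \left(3 + T\right)}$)
$- 23 x{\left(2 \right)} v{\left(y,0 \right)} = \left(-23\right) 5 \frac{1}{2 \left(3 + 7\right)} = - 115 \frac{1}{2 \cdot 10} = - 115 \cdot \frac{1}{2} \cdot \frac{1}{10} = \left(-115\right) \frac{1}{20} = - \frac{23}{4}$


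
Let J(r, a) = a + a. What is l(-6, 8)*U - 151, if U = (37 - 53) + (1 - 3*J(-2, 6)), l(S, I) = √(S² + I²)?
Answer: -661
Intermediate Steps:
l(S, I) = √(I² + S²)
J(r, a) = 2*a
U = -51 (U = (37 - 53) + (1 - 6*6) = -16 + (1 - 3*12) = -16 + (1 - 36) = -16 - 35 = -51)
l(-6, 8)*U - 151 = √(8² + (-6)²)*(-51) - 151 = √(64 + 36)*(-51) - 151 = √100*(-51) - 151 = 10*(-51) - 151 = -510 - 151 = -661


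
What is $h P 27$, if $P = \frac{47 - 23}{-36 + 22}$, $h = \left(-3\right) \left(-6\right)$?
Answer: $- \frac{5832}{7} \approx -833.14$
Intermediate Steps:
$h = 18$
$P = - \frac{12}{7}$ ($P = \frac{24}{-14} = 24 \left(- \frac{1}{14}\right) = - \frac{12}{7} \approx -1.7143$)
$h P 27 = 18 \left(- \frac{12}{7}\right) 27 = \left(- \frac{216}{7}\right) 27 = - \frac{5832}{7}$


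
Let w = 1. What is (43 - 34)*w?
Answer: 9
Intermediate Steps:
(43 - 34)*w = (43 - 34)*1 = 9*1 = 9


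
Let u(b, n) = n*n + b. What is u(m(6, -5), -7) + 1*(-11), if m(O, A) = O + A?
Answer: 39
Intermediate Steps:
m(O, A) = A + O
u(b, n) = b + n² (u(b, n) = n² + b = b + n²)
u(m(6, -5), -7) + 1*(-11) = ((-5 + 6) + (-7)²) + 1*(-11) = (1 + 49) - 11 = 50 - 11 = 39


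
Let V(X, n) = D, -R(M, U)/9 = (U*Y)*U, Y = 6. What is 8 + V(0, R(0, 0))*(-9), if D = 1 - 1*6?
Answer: 53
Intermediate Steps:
R(M, U) = -54*U² (R(M, U) = -9*U*6*U = -9*6*U*U = -54*U²)
D = -5 (D = 1 - 6 = -5)
V(X, n) = -5
8 + V(0, R(0, 0))*(-9) = 8 - 5*(-9) = 8 + 45 = 53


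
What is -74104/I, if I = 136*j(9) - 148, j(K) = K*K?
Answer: -18526/2717 ≈ -6.8186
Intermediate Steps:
j(K) = K²
I = 10868 (I = 136*9² - 148 = 136*81 - 148 = 11016 - 148 = 10868)
-74104/I = -74104/10868 = -74104*1/10868 = -18526/2717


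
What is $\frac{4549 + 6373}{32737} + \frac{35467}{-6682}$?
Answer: $- \frac{1088102375}{218748634} \approx -4.9742$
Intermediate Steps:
$\frac{4549 + 6373}{32737} + \frac{35467}{-6682} = 10922 \cdot \frac{1}{32737} + 35467 \left(- \frac{1}{6682}\right) = \frac{10922}{32737} - \frac{35467}{6682} = - \frac{1088102375}{218748634}$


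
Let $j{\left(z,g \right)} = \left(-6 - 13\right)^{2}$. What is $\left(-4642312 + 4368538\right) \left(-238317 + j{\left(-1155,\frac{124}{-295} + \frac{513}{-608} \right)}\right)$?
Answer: $65146165944$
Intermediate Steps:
$j{\left(z,g \right)} = 361$ ($j{\left(z,g \right)} = \left(-19\right)^{2} = 361$)
$\left(-4642312 + 4368538\right) \left(-238317 + j{\left(-1155,\frac{124}{-295} + \frac{513}{-608} \right)}\right) = \left(-4642312 + 4368538\right) \left(-238317 + 361\right) = \left(-273774\right) \left(-237956\right) = 65146165944$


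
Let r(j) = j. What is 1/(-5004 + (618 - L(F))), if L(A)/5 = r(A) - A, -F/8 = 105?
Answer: -1/4386 ≈ -0.00022800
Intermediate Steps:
F = -840 (F = -8*105 = -840)
L(A) = 0 (L(A) = 5*(A - A) = 5*0 = 0)
1/(-5004 + (618 - L(F))) = 1/(-5004 + (618 - 1*0)) = 1/(-5004 + (618 + 0)) = 1/(-5004 + 618) = 1/(-4386) = -1/4386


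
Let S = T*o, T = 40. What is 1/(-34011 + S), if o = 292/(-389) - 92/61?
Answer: -23729/809191019 ≈ -2.9324e-5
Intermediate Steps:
o = -53600/23729 (o = 292*(-1/389) - 92*1/61 = -292/389 - 92/61 = -53600/23729 ≈ -2.2588)
S = -2144000/23729 (S = 40*(-53600/23729) = -2144000/23729 ≈ -90.354)
1/(-34011 + S) = 1/(-34011 - 2144000/23729) = 1/(-809191019/23729) = -23729/809191019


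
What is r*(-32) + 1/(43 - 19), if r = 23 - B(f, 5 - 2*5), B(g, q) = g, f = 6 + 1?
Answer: -12287/24 ≈ -511.96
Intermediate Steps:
f = 7
r = 16 (r = 23 - 1*7 = 23 - 7 = 16)
r*(-32) + 1/(43 - 19) = 16*(-32) + 1/(43 - 19) = -512 + 1/24 = -12287/24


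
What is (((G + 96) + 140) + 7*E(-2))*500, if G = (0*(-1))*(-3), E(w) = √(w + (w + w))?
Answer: 118000 + 3500*I*√6 ≈ 1.18e+5 + 8573.2*I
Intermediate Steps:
E(w) = √3*√w (E(w) = √(w + 2*w) = √(3*w) = √3*√w)
G = 0 (G = 0*(-3) = 0)
(((G + 96) + 140) + 7*E(-2))*500 = (((0 + 96) + 140) + 7*(√3*√(-2)))*500 = ((96 + 140) + 7*(√3*(I*√2)))*500 = (236 + 7*(I*√6))*500 = (236 + 7*I*√6)*500 = 118000 + 3500*I*√6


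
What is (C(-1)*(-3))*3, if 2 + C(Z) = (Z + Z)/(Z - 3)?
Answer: 27/2 ≈ 13.500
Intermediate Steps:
C(Z) = -2 + 2*Z/(-3 + Z) (C(Z) = -2 + (Z + Z)/(Z - 3) = -2 + (2*Z)/(-3 + Z) = -2 + 2*Z/(-3 + Z))
(C(-1)*(-3))*3 = ((6/(-3 - 1))*(-3))*3 = ((6/(-4))*(-3))*3 = ((6*(-¼))*(-3))*3 = -3/2*(-3)*3 = (9/2)*3 = 27/2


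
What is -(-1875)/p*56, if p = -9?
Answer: -35000/3 ≈ -11667.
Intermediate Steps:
-(-1875)/p*56 = -(-1875)/(-9)*56 = -(-1875)*(-1)/9*56 = -75*25/9*56 = -625/3*56 = -35000/3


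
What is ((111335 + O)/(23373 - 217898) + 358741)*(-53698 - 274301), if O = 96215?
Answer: -915561786076581/7781 ≈ -1.1767e+11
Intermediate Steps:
((111335 + O)/(23373 - 217898) + 358741)*(-53698 - 274301) = ((111335 + 96215)/(23373 - 217898) + 358741)*(-53698 - 274301) = (207550/(-194525) + 358741)*(-327999) = (207550*(-1/194525) + 358741)*(-327999) = (-8302/7781 + 358741)*(-327999) = (2791355419/7781)*(-327999) = -915561786076581/7781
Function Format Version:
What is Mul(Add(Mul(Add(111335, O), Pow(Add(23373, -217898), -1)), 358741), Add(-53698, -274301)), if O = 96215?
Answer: Rational(-915561786076581, 7781) ≈ -1.1767e+11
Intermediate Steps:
Mul(Add(Mul(Add(111335, O), Pow(Add(23373, -217898), -1)), 358741), Add(-53698, -274301)) = Mul(Add(Mul(Add(111335, 96215), Pow(Add(23373, -217898), -1)), 358741), Add(-53698, -274301)) = Mul(Add(Mul(207550, Pow(-194525, -1)), 358741), -327999) = Mul(Add(Mul(207550, Rational(-1, 194525)), 358741), -327999) = Mul(Add(Rational(-8302, 7781), 358741), -327999) = Mul(Rational(2791355419, 7781), -327999) = Rational(-915561786076581, 7781)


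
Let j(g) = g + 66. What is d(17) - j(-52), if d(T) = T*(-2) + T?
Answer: -31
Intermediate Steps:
j(g) = 66 + g
d(T) = -T (d(T) = -2*T + T = -T)
d(17) - j(-52) = -1*17 - (66 - 52) = -17 - 1*14 = -17 - 14 = -31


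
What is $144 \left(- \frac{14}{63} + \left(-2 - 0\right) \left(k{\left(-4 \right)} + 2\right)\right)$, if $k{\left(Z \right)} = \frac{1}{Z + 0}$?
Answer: $-536$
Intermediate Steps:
$k{\left(Z \right)} = \frac{1}{Z}$
$144 \left(- \frac{14}{63} + \left(-2 - 0\right) \left(k{\left(-4 \right)} + 2\right)\right) = 144 \left(- \frac{14}{63} + \left(-2 - 0\right) \left(\frac{1}{-4} + 2\right)\right) = 144 \left(\left(-14\right) \frac{1}{63} + \left(-2 + 0\right) \left(- \frac{1}{4} + 2\right)\right) = 144 \left(- \frac{2}{9} - \frac{7}{2}\right) = 144 \left(- \frac{67}{18}\right) = -536$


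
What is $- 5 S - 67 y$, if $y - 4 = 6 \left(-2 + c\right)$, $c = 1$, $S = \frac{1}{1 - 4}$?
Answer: $\frac{407}{3} \approx 135.67$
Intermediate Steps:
$S = - \frac{1}{3}$ ($S = \frac{1}{-3} = - \frac{1}{3} \approx -0.33333$)
$y = -2$ ($y = 4 + 6 \left(-2 + 1\right) = 4 + 6 \left(-1\right) = 4 - 6 = -2$)
$- 5 S - 67 y = \left(-5\right) \left(- \frac{1}{3}\right) - -134 = \frac{5}{3} + 134 = \frac{407}{3}$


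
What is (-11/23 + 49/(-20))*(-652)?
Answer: 219561/115 ≈ 1909.2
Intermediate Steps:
(-11/23 + 49/(-20))*(-652) = (-11*1/23 + 49*(-1/20))*(-652) = (-11/23 - 49/20)*(-652) = -1347/460*(-652) = 219561/115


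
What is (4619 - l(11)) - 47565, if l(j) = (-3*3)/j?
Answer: -472397/11 ≈ -42945.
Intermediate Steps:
l(j) = -9/j
(4619 - l(11)) - 47565 = (4619 - (-9)/11) - 47565 = (4619 - 1*(-9/11)) - 47565 = (4619 + 9/11) - 47565 = 50818/11 - 47565 = -472397/11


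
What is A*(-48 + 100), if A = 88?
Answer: 4576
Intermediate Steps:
A*(-48 + 100) = 88*(-48 + 100) = 88*52 = 4576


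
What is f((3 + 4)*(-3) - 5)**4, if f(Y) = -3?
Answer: 81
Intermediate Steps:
f((3 + 4)*(-3) - 5)**4 = (-3)**4 = 81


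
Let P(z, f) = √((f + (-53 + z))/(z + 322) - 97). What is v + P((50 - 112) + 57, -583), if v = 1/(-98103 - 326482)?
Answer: -1/424585 + I*√9950630/317 ≈ -2.3552e-6 + 9.951*I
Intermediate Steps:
P(z, f) = √(-97 + (-53 + f + z)/(322 + z)) (P(z, f) = √((-53 + f + z)/(322 + z) - 97) = √(-97 + (-53 + f + z)/(322 + z)))
v = -1/424585 (v = 1/(-424585) = -1/424585 ≈ -2.3552e-6)
v + P((50 - 112) + 57, -583) = -1/424585 + √((-31287 - 583 - 96*((50 - 112) + 57))/(322 + ((50 - 112) + 57))) = -1/424585 + √((-31287 - 583 - 96*(-62 + 57))/(322 + (-62 + 57))) = -1/424585 + √((-31287 - 583 - 96*(-5))/(322 - 5)) = -1/424585 + √((-31287 - 583 + 480)/317) = -1/424585 + √((1/317)*(-31390)) = -1/424585 + √(-31390/317) = -1/424585 + I*√9950630/317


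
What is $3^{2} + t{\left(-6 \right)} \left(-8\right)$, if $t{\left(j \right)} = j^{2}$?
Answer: $-279$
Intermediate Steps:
$3^{2} + t{\left(-6 \right)} \left(-8\right) = 3^{2} + \left(-6\right)^{2} \left(-8\right) = 9 + 36 \left(-8\right) = 9 - 288 = -279$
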